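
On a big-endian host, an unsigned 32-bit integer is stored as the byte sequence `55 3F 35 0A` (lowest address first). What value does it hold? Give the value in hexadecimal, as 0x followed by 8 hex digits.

0x553F350A

Big-endian: lowest address holds the most-significant byte.
The bytes are already most-significant first: 0x553F350A.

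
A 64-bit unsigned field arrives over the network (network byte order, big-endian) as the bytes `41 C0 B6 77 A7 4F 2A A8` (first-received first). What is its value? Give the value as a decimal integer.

Big-endian: lowest address holds the most-significant byte.
The bytes are already most-significant first: 0x41C0B677A74F2AA8.
0x41C0B677A74F2AA8 = 4737987433018108584.

4737987433018108584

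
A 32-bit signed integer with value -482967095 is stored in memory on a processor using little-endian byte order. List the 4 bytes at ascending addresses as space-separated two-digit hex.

Two's complement of -482967095 in 32 bits: 482967095 = 0x1CC97E37; invert → 0xE33681C8; add 1 → 0xE33681C9.
Split into bytes (most-significant first): E3 36 81 C9.
Little-endian: lowest address holds the least-significant byte.
So at ascending addresses the bytes are C9 81 36 E3.

C9 81 36 E3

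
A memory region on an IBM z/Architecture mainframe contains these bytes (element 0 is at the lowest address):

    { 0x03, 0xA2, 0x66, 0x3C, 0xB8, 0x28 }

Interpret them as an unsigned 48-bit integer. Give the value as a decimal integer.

3996034840616

Big-endian stores the most-significant byte at the lowest address.
The bytes are already most-significant first: 0x03A2663CB828.
0x03A2663CB828 = 3996034840616.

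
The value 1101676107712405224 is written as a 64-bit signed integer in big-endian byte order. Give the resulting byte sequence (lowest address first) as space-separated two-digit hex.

1101676107712405224 in hexadecimal, padded to 64 bits, is 0x0F49F09541BB9EE8.
Split into bytes (most-significant first): 0F 49 F0 95 41 BB 9E E8.
Big-endian: lowest address holds the most-significant byte.
So the memory order matches the most-significant-first order: 0F 49 F0 95 41 BB 9E E8.

0F 49 F0 95 41 BB 9E E8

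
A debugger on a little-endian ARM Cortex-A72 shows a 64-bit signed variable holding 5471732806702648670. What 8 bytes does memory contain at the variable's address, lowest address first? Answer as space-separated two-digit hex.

5471732806702648670 in hexadecimal, padded to 64 bits, is 0x4BEF7FFF495CCD5E.
Split into bytes (most-significant first): 4B EF 7F FF 49 5C CD 5E.
Little-endian: lowest address holds the least-significant byte.
So at ascending addresses the bytes are 5E CD 5C 49 FF 7F EF 4B.

5E CD 5C 49 FF 7F EF 4B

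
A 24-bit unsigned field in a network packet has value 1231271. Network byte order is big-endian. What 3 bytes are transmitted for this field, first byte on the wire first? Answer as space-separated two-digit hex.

1231271 in hexadecimal, padded to 24 bits, is 0x12C9A7.
Split into bytes (most-significant first): 12 C9 A7.
Big-endian stores the most-significant byte at the lowest address.
So the memory order matches the most-significant-first order: 12 C9 A7.

12 C9 A7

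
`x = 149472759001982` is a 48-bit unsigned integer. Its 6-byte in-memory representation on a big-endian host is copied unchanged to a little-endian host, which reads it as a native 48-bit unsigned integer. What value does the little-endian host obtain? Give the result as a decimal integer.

138760542417287

149472759001982 in 48-bit hexadecimal is 0x87F1D6B4337E.
Stored big-endian, the bytes at ascending addresses are 87 F1 D6 B4 33 7E.
Read back as little-endian, the first byte is least significant, giving 0x7E33B4D6F187.
0x7E33B4D6F187 = 138760542417287.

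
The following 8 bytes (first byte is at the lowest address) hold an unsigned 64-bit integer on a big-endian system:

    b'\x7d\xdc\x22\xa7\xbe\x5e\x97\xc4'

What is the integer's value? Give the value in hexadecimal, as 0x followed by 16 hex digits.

0x7DDC22A7BE5E97C4

Big-endian stores the most-significant byte at the lowest address.
The bytes are already most-significant first: 0x7DDC22A7BE5E97C4.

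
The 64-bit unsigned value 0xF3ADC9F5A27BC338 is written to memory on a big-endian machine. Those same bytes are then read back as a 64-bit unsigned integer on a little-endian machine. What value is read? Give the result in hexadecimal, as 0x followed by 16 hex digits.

0x38C37BA2F5C9ADF3

Stored big-endian, the bytes at ascending addresses are F3 AD C9 F5 A2 7B C3 38.
Read back as little-endian, the first byte is least significant, giving 0x38C37BA2F5C9ADF3.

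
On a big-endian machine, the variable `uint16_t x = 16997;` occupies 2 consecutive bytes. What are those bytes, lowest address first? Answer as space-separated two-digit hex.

42 65

16997 in hexadecimal, padded to 16 bits, is 0x4265.
Split into bytes (most-significant first): 42 65.
Big-endian: lowest address holds the most-significant byte.
So the memory order matches the most-significant-first order: 42 65.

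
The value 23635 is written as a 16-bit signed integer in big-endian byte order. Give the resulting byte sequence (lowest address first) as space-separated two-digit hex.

23635 in hexadecimal, padded to 16 bits, is 0x5C53.
Split into bytes (most-significant first): 5C 53.
In big-endian order the high byte comes first in memory.
So the memory order matches the most-significant-first order: 5C 53.

5C 53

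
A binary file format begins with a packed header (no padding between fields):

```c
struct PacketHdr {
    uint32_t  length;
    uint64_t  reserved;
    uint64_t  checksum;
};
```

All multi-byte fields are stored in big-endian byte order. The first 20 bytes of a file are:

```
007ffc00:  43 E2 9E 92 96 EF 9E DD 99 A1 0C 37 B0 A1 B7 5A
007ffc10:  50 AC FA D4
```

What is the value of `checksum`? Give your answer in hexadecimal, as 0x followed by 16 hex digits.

0xB0A1B75A50ACFAD4

`checksum` follows `length` (4 B), `reserved` (8 B), so it starts at offset 4 + 8 = 12 and occupies 8 bytes.
Bytes at offsets 12..19: B0 A1 B7 5A 50 AC FA D4.
In big-endian order the high byte comes first in memory.
The bytes are already most-significant first: 0xB0A1B75A50ACFAD4.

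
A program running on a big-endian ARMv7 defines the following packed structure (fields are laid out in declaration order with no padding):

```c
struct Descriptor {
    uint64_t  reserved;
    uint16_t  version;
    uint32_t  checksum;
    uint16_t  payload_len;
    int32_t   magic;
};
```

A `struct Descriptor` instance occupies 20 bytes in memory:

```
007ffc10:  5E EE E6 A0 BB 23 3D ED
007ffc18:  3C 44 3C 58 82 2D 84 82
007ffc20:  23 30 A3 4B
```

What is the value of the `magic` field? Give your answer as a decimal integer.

`magic` follows `reserved` (8 B), `version` (2 B), `checksum` (4 B), `payload_len` (2 B), so it starts at offset 8 + 2 + 4 + 2 = 16 and occupies 4 bytes.
Bytes at offsets 16..19: 23 30 A3 4B.
In big-endian order the high byte comes first in memory.
The bytes are already most-significant first: 0x2330A34B.
0x2330A34B = 590390091.

590390091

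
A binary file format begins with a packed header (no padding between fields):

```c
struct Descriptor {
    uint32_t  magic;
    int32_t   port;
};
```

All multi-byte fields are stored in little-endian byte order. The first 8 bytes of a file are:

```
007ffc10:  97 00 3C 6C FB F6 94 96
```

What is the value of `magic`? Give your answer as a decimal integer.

1815871639

`magic` is the first field, at byte offset 0, occupying 4 bytes.
Bytes at offsets 0..3: 97 00 3C 6C.
Little-endian: lowest address holds the least-significant byte.
Reassemble most-significant byte first: 6C 3C 00 97 → 0x6C3C0097.
0x6C3C0097 = 1815871639.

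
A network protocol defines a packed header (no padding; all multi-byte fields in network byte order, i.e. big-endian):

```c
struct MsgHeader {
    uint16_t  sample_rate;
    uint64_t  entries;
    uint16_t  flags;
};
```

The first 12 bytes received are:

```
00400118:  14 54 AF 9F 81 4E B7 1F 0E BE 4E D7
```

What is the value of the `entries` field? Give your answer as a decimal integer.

`entries` follows `sample_rate` (2 bytes), so it starts at byte offset 2 and occupies 8 bytes.
Bytes at offsets 2..9: AF 9F 81 4E B7 1F 0E BE.
In big-endian order the high byte comes first in memory.
The bytes are already most-significant first: 0xAF9F814EB71F0EBE.
0xAF9F814EB71F0EBE = 12654975653014081214.

12654975653014081214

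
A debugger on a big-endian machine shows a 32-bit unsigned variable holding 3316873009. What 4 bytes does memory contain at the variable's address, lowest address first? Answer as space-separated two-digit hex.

3316873009 in hexadecimal, padded to 32 bits, is 0xC5B37731.
Split into bytes (most-significant first): C5 B3 77 31.
Big-endian: lowest address holds the most-significant byte.
So the memory order matches the most-significant-first order: C5 B3 77 31.

C5 B3 77 31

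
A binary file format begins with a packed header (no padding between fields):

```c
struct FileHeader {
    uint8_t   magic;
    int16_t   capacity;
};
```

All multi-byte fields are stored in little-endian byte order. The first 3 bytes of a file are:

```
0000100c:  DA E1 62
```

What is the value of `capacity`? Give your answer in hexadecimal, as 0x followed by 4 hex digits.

`capacity` follows `magic` (1 byte), so it starts at byte offset 1 and occupies 2 bytes.
Bytes at offsets 1..2: E1 62.
Little-endian stores the least-significant byte at the lowest address.
Reassemble most-significant byte first: 62 E1 → 0x62E1.

0x62E1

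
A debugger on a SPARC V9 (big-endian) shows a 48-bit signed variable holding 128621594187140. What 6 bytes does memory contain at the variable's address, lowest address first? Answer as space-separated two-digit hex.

74 FB 0C 6E 95 84

128621594187140 in hexadecimal, padded to 48 bits, is 0x74FB0C6E9584.
Split into bytes (most-significant first): 74 FB 0C 6E 95 84.
Big-endian: lowest address holds the most-significant byte.
So the memory order matches the most-significant-first order: 74 FB 0C 6E 95 84.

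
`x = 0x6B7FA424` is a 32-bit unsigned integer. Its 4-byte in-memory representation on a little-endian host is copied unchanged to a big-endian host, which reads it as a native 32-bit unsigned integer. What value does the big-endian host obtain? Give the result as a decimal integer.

Stored little-endian, the bytes at ascending addresses are 24 A4 7F 6B.
Read back as big-endian, the last byte is least significant, giving 0x24A47F6B.
0x24A47F6B = 614760299.

614760299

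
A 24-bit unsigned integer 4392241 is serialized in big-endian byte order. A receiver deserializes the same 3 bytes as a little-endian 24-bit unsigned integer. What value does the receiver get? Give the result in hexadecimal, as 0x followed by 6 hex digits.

0x310543

4392241 in 24-bit hexadecimal is 0x430531.
Stored big-endian, the bytes at ascending addresses are 43 05 31.
Read back as little-endian, the first byte is least significant, giving 0x310543.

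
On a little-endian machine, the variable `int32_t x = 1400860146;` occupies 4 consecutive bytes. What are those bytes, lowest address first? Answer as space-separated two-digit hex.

F2 6D 7F 53

1400860146 in hexadecimal, padded to 32 bits, is 0x537F6DF2.
Split into bytes (most-significant first): 53 7F 6D F2.
Little-endian stores the least-significant byte at the lowest address.
So at ascending addresses the bytes are F2 6D 7F 53.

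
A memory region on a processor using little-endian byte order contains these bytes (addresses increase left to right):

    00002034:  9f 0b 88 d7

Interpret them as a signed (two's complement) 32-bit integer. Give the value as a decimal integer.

In little-endian order the low byte comes first in memory.
Reassemble most-significant byte first: D7 88 0B 9F → 0xD7880B9F.
Top bit is set, so as a signed 32-bit value this is 0xD7880B9F − 2^32 = -678949985.

-678949985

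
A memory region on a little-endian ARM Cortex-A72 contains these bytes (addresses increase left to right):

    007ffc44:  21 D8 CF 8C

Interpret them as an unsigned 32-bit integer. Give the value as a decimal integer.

2362431521

Little-endian: lowest address holds the least-significant byte.
Reassemble most-significant byte first: 8C CF D8 21 → 0x8CCFD821.
0x8CCFD821 = 2362431521.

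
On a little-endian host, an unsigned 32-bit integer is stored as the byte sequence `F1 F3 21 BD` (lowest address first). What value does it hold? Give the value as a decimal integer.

Little-endian stores the least-significant byte at the lowest address.
Reassemble most-significant byte first: BD 21 F3 F1 → 0xBD21F3F1.
0xBD21F3F1 = 3173118961.

3173118961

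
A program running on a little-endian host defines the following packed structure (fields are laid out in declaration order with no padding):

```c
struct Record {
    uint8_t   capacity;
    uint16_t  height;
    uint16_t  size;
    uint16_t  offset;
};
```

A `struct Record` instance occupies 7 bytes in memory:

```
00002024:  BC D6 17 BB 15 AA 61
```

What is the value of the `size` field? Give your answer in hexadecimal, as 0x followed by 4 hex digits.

0x15BB

`size` follows `capacity` (1 B), `height` (2 B), so it starts at offset 1 + 2 = 3 and occupies 2 bytes.
Bytes at offsets 3..4: BB 15.
In little-endian order the low byte comes first in memory.
Reassemble most-significant byte first: 15 BB → 0x15BB.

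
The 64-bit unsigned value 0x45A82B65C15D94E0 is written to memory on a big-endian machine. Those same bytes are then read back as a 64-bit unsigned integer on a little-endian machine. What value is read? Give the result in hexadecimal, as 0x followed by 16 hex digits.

Stored big-endian, the bytes at ascending addresses are 45 A8 2B 65 C1 5D 94 E0.
Read back as little-endian, the first byte is least significant, giving 0xE0945DC1652BA845.

0xE0945DC1652BA845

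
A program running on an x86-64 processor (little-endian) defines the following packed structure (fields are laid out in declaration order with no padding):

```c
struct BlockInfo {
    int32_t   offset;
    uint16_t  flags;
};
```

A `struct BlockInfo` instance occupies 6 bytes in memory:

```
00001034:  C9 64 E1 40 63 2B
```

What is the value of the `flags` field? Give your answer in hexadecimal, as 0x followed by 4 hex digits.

`flags` follows `offset` (4 bytes), so it starts at byte offset 4 and occupies 2 bytes.
Bytes at offsets 4..5: 63 2B.
Little-endian: lowest address holds the least-significant byte.
Reassemble most-significant byte first: 2B 63 → 0x2B63.

0x2B63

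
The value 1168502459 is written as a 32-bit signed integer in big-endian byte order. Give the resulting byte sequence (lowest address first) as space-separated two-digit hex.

45 A5 EE BB

1168502459 in hexadecimal, padded to 32 bits, is 0x45A5EEBB.
Split into bytes (most-significant first): 45 A5 EE BB.
In big-endian order the high byte comes first in memory.
So the memory order matches the most-significant-first order: 45 A5 EE BB.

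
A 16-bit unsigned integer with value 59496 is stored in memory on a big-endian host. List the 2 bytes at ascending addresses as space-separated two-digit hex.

59496 in hexadecimal, padded to 16 bits, is 0xE868.
Split into bytes (most-significant first): E8 68.
Big-endian stores the most-significant byte at the lowest address.
So the memory order matches the most-significant-first order: E8 68.

E8 68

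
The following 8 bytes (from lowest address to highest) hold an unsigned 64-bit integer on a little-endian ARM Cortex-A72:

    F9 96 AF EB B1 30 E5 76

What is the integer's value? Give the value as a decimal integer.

8567307406863734521

Little-endian stores the least-significant byte at the lowest address.
Reassemble most-significant byte first: 76 E5 30 B1 EB AF 96 F9 → 0x76E530B1EBAF96F9.
0x76E530B1EBAF96F9 = 8567307406863734521.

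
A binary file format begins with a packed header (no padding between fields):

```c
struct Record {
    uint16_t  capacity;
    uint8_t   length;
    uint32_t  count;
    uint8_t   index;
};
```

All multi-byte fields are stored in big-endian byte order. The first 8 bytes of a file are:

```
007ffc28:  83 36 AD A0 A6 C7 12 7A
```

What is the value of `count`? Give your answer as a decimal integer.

`count` follows `capacity` (2 B), `length` (1 B), so it starts at offset 2 + 1 = 3 and occupies 4 bytes.
Bytes at offsets 3..6: A0 A6 C7 12.
Big-endian: lowest address holds the most-significant byte.
The bytes are already most-significant first: 0xA0A6C712.
0xA0A6C712 = 2695284498.

2695284498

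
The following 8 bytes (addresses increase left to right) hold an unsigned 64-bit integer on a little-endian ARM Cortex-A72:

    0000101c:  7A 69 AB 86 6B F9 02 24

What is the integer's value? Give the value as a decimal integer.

Little-endian: lowest address holds the least-significant byte.
Reassemble most-significant byte first: 24 02 F9 6B 86 AB 69 7A → 0x2402F96B86AB697A.
0x2402F96B86AB697A = 2594910575535024506.

2594910575535024506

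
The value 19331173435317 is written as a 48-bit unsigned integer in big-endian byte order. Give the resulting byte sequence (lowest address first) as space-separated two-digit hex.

11 94 E3 B9 C7 B5

19331173435317 in hexadecimal, padded to 48 bits, is 0x1194E3B9C7B5.
Split into bytes (most-significant first): 11 94 E3 B9 C7 B5.
Big-endian: lowest address holds the most-significant byte.
So the memory order matches the most-significant-first order: 11 94 E3 B9 C7 B5.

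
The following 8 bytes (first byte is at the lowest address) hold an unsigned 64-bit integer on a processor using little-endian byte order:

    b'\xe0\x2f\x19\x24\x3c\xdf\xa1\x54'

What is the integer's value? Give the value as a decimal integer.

Little-endian: lowest address holds the least-significant byte.
Reassemble most-significant byte first: 54 A1 DF 3C 24 19 2F E0 → 0x54A1DF3C24192FE0.
0x54A1DF3C24192FE0 = 6098400819833024480.

6098400819833024480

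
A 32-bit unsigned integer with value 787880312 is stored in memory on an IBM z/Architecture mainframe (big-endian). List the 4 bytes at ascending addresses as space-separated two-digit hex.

787880312 in hexadecimal, padded to 32 bits, is 0x2EF61978.
Split into bytes (most-significant first): 2E F6 19 78.
Big-endian stores the most-significant byte at the lowest address.
So the memory order matches the most-significant-first order: 2E F6 19 78.

2E F6 19 78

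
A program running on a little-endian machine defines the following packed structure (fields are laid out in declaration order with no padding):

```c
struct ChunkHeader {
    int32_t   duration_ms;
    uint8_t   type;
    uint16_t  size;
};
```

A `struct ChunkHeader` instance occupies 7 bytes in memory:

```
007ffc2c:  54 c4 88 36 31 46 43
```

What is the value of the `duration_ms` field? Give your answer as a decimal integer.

914932820

`duration_ms` is the first field, at byte offset 0, occupying 4 bytes.
Bytes at offsets 0..3: 54 C4 88 36.
In little-endian order the low byte comes first in memory.
Reassemble most-significant byte first: 36 88 C4 54 → 0x3688C454.
0x3688C454 = 914932820.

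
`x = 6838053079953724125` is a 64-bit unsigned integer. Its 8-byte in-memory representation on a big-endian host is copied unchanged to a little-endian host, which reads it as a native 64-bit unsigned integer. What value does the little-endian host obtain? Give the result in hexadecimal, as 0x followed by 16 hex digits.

6838053079953724125 in 64-bit hexadecimal is 0x5EE5A50BF1E852DD.
Stored big-endian, the bytes at ascending addresses are 5E E5 A5 0B F1 E8 52 DD.
Read back as little-endian, the first byte is least significant, giving 0xDD52E8F10BA5E55E.

0xDD52E8F10BA5E55E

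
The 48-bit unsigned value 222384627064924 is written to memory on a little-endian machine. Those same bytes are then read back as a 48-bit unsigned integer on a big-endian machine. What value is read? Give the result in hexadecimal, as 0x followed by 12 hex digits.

0x5C20B3F441CA

222384627064924 in 48-bit hexadecimal is 0xCA41F4B3205C.
Stored little-endian, the bytes at ascending addresses are 5C 20 B3 F4 41 CA.
Read back as big-endian, the last byte is least significant, giving 0x5C20B3F441CA.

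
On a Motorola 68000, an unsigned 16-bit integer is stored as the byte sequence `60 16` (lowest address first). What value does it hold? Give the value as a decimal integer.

Big-endian: lowest address holds the most-significant byte.
The bytes are already most-significant first: 0x6016.
0x6016 = 24598.

24598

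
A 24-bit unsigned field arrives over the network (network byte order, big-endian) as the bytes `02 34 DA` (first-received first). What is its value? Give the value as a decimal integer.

Big-endian: lowest address holds the most-significant byte.
The bytes are already most-significant first: 0x0234DA.
0x0234DA = 144602.

144602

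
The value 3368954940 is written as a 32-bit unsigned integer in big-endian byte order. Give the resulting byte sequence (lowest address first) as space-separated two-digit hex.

C8 CE 2C 3C

3368954940 in hexadecimal, padded to 32 bits, is 0xC8CE2C3C.
Split into bytes (most-significant first): C8 CE 2C 3C.
Big-endian stores the most-significant byte at the lowest address.
So the memory order matches the most-significant-first order: C8 CE 2C 3C.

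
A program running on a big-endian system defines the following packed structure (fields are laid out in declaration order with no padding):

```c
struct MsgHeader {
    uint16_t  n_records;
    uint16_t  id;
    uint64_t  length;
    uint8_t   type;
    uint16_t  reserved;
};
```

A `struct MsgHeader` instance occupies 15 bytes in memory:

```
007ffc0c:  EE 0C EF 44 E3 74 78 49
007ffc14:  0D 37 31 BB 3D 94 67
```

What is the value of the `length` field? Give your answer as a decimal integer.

16389857199057744315

`length` follows `n_records` (2 B), `id` (2 B), so it starts at offset 2 + 2 = 4 and occupies 8 bytes.
Bytes at offsets 4..11: E3 74 78 49 0D 37 31 BB.
Big-endian stores the most-significant byte at the lowest address.
The bytes are already most-significant first: 0xE37478490D3731BB.
0xE37478490D3731BB = 16389857199057744315.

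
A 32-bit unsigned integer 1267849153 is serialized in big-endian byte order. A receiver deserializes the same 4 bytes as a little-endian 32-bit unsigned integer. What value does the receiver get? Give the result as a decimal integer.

1267849153 in 32-bit hexadecimal is 0x4B91D7C1.
Stored big-endian, the bytes at ascending addresses are 4B 91 D7 C1.
Read back as little-endian, the first byte is least significant, giving 0xC1D7914B.
0xC1D7914B = 3252130123.

3252130123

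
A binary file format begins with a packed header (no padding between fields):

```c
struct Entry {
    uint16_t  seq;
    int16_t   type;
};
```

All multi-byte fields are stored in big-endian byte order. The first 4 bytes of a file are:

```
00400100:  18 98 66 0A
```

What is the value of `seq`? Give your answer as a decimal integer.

6296

`seq` is the first field, at byte offset 0, occupying 2 bytes.
Bytes at offsets 0..1: 18 98.
In big-endian order the high byte comes first in memory.
The bytes are already most-significant first: 0x1898.
0x1898 = 6296.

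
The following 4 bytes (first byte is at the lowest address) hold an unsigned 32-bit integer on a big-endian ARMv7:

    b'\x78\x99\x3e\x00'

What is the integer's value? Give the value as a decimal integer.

2023308800

Big-endian: lowest address holds the most-significant byte.
The bytes are already most-significant first: 0x78993E00.
0x78993E00 = 2023308800.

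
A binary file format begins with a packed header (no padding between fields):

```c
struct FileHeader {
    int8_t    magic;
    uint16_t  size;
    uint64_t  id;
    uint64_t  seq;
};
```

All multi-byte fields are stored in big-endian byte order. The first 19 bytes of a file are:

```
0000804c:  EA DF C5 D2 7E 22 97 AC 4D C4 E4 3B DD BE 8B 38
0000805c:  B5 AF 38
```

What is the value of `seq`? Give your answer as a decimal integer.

`seq` follows `magic` (1 B), `size` (2 B), `id` (8 B), so it starts at offset 1 + 2 + 8 = 11 and occupies 8 bytes.
Bytes at offsets 11..18: 3B DD BE 8B 38 B5 AF 38.
Big-endian stores the most-significant byte at the lowest address.
The bytes are already most-significant first: 0x3BDDBE8B38B5AF38.
0x3BDDBE8B38B5AF38 = 4313813523251965752.

4313813523251965752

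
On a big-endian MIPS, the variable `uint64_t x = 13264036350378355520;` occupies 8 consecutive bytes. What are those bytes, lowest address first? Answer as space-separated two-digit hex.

13264036350378355520 in hexadecimal, padded to 64 bits, is 0xB81352C8E82BAB40.
Split into bytes (most-significant first): B8 13 52 C8 E8 2B AB 40.
In big-endian order the high byte comes first in memory.
So the memory order matches the most-significant-first order: B8 13 52 C8 E8 2B AB 40.

B8 13 52 C8 E8 2B AB 40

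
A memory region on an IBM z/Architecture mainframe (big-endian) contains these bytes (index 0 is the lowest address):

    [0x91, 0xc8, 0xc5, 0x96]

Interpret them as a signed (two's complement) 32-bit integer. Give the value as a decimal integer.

Big-endian stores the most-significant byte at the lowest address.
The bytes are already most-significant first: 0x91C8C596.
Top bit is set, so as a signed 32-bit value this is 0x91C8C596 − 2^32 = -1849113194.

-1849113194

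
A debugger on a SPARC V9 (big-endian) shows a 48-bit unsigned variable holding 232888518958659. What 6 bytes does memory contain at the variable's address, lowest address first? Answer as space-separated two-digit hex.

D3 CF 95 71 DE 43

232888518958659 in hexadecimal, padded to 48 bits, is 0xD3CF9571DE43.
Split into bytes (most-significant first): D3 CF 95 71 DE 43.
Big-endian stores the most-significant byte at the lowest address.
So the memory order matches the most-significant-first order: D3 CF 95 71 DE 43.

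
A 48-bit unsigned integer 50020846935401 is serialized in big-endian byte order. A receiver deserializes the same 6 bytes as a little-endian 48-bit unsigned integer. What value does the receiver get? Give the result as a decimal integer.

50020846935401 in 48-bit hexadecimal is 0x2D7E62D01D69.
Stored big-endian, the bytes at ascending addresses are 2D 7E 62 D0 1D 69.
Read back as little-endian, the first byte is least significant, giving 0x691DD0627E2D.
0x691DD0627E2D = 115576771083821.

115576771083821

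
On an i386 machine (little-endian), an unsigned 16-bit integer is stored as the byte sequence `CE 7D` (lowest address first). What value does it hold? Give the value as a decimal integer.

32206

In little-endian order the low byte comes first in memory.
Reassemble most-significant byte first: 7D CE → 0x7DCE.
0x7DCE = 32206.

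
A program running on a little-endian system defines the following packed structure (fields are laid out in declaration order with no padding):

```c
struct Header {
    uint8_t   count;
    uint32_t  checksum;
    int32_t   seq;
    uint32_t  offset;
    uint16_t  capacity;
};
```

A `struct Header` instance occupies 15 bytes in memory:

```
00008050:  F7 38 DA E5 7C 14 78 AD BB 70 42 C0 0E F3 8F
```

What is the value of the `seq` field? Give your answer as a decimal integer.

-1146259436

`seq` follows `count` (1 B), `checksum` (4 B), so it starts at offset 1 + 4 = 5 and occupies 4 bytes.
Bytes at offsets 5..8: 14 78 AD BB.
Little-endian stores the least-significant byte at the lowest address.
Reassemble most-significant byte first: BB AD 78 14 → 0xBBAD7814.
Top bit is set, so as a signed 32-bit value this is 0xBBAD7814 − 2^32 = -1146259436.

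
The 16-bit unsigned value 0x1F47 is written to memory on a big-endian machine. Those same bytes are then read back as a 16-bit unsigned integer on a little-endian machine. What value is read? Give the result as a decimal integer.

18207

Stored big-endian, the bytes at ascending addresses are 1F 47.
Read back as little-endian, the first byte is least significant, giving 0x471F.
0x471F = 18207.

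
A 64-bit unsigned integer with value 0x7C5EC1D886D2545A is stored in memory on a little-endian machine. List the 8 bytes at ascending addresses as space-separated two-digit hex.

5A 54 D2 86 D8 C1 5E 7C

Split into bytes (most-significant first): 7C 5E C1 D8 86 D2 54 5A.
Little-endian: lowest address holds the least-significant byte.
So at ascending addresses the bytes are 5A 54 D2 86 D8 C1 5E 7C.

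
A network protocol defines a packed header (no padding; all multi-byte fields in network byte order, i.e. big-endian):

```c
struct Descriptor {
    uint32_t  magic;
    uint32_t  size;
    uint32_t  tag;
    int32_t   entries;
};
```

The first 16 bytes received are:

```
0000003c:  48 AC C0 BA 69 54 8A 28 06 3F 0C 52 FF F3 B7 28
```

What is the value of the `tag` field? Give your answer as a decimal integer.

`tag` follows `magic` (4 B), `size` (4 B), so it starts at offset 4 + 4 = 8 and occupies 4 bytes.
Bytes at offsets 8..11: 06 3F 0C 52.
In big-endian order the high byte comes first in memory.
The bytes are already most-significant first: 0x063F0C52.
0x063F0C52 = 104795218.

104795218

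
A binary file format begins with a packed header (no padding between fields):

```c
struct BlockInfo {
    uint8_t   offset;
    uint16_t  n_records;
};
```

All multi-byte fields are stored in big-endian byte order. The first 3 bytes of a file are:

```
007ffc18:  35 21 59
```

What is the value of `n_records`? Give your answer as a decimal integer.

8537

`n_records` follows `offset` (1 byte), so it starts at byte offset 1 and occupies 2 bytes.
Bytes at offsets 1..2: 21 59.
In big-endian order the high byte comes first in memory.
The bytes are already most-significant first: 0x2159.
0x2159 = 8537.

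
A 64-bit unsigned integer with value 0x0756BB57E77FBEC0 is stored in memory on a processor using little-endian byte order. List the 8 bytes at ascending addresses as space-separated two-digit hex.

C0 BE 7F E7 57 BB 56 07

Split into bytes (most-significant first): 07 56 BB 57 E7 7F BE C0.
Little-endian: lowest address holds the least-significant byte.
So at ascending addresses the bytes are C0 BE 7F E7 57 BB 56 07.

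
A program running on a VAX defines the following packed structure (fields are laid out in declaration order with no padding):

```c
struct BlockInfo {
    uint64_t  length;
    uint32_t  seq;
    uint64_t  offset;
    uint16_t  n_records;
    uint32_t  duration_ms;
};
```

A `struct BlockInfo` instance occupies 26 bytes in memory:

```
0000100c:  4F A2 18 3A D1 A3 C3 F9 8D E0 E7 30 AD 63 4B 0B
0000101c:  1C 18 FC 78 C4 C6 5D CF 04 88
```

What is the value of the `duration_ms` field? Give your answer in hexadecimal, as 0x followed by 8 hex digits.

`duration_ms` follows `length` (8 B), `seq` (4 B), `offset` (8 B), `n_records` (2 B), so it starts at offset 8 + 4 + 8 + 2 = 22 and occupies 4 bytes.
Bytes at offsets 22..25: 5D CF 04 88.
Little-endian stores the least-significant byte at the lowest address.
Reassemble most-significant byte first: 88 04 CF 5D → 0x8804CF5D.

0x8804CF5D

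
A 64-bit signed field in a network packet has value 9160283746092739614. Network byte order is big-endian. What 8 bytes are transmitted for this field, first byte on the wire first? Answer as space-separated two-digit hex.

7F 1F DD 88 A7 A4 6C 1E

9160283746092739614 in hexadecimal, padded to 64 bits, is 0x7F1FDD88A7A46C1E.
Split into bytes (most-significant first): 7F 1F DD 88 A7 A4 6C 1E.
In big-endian order the high byte comes first in memory.
So the memory order matches the most-significant-first order: 7F 1F DD 88 A7 A4 6C 1E.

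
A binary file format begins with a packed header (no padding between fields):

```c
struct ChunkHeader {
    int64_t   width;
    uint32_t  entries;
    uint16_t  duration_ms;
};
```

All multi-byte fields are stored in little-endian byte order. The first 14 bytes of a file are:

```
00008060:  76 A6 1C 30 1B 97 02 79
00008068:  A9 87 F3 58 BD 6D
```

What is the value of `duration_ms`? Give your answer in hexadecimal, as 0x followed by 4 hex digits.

0x6DBD

`duration_ms` follows `width` (8 B), `entries` (4 B), so it starts at offset 8 + 4 = 12 and occupies 2 bytes.
Bytes at offsets 12..13: BD 6D.
Little-endian stores the least-significant byte at the lowest address.
Reassemble most-significant byte first: 6D BD → 0x6DBD.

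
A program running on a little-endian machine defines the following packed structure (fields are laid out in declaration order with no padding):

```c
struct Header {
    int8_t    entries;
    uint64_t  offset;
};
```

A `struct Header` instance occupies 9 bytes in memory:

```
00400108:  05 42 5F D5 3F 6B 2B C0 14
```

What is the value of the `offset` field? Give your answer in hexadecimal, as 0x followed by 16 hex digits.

0x14C02B6B3FD55F42

`offset` follows `entries` (1 byte), so it starts at byte offset 1 and occupies 8 bytes.
Bytes at offsets 1..8: 42 5F D5 3F 6B 2B C0 14.
Little-endian stores the least-significant byte at the lowest address.
Reassemble most-significant byte first: 14 C0 2B 6B 3F D5 5F 42 → 0x14C02B6B3FD55F42.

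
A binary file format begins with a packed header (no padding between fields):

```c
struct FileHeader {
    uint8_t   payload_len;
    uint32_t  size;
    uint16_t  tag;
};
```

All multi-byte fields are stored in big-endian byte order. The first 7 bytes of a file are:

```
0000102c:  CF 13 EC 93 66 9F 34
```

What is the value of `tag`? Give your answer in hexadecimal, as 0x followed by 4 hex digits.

0x9F34

`tag` follows `payload_len` (1 B), `size` (4 B), so it starts at offset 1 + 4 = 5 and occupies 2 bytes.
Bytes at offsets 5..6: 9F 34.
Big-endian: lowest address holds the most-significant byte.
The bytes are already most-significant first: 0x9F34.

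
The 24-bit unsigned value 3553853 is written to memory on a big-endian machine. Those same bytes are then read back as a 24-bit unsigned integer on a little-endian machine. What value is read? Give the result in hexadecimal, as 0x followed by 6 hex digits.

0x3D3A36

3553853 in 24-bit hexadecimal is 0x363A3D.
Stored big-endian, the bytes at ascending addresses are 36 3A 3D.
Read back as little-endian, the first byte is least significant, giving 0x3D3A36.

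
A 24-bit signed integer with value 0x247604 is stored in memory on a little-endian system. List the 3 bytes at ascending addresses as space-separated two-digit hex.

04 76 24

Split into bytes (most-significant first): 24 76 04.
In little-endian order the low byte comes first in memory.
So at ascending addresses the bytes are 04 76 24.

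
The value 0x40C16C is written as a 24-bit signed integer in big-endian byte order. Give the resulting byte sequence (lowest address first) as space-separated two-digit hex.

40 C1 6C

Split into bytes (most-significant first): 40 C1 6C.
In big-endian order the high byte comes first in memory.
So the memory order matches the most-significant-first order: 40 C1 6C.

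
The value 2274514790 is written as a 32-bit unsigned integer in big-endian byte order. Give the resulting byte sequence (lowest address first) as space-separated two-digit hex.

2274514790 in hexadecimal, padded to 32 bits, is 0x87925766.
Split into bytes (most-significant first): 87 92 57 66.
In big-endian order the high byte comes first in memory.
So the memory order matches the most-significant-first order: 87 92 57 66.

87 92 57 66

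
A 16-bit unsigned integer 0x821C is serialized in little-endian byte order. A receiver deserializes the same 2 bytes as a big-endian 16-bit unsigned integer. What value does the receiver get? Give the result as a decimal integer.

Stored little-endian, the bytes at ascending addresses are 1C 82.
Read back as big-endian, the last byte is least significant, giving 0x1C82.
0x1C82 = 7298.

7298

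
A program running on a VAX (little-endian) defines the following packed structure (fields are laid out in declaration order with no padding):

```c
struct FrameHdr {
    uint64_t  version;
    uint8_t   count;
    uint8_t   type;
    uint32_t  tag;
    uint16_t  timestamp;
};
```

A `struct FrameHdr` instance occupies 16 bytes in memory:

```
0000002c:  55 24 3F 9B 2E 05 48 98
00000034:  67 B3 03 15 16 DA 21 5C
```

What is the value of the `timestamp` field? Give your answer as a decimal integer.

`timestamp` follows `version` (8 B), `count` (1 B), `type` (1 B), `tag` (4 B), so it starts at offset 8 + 1 + 1 + 4 = 14 and occupies 2 bytes.
Bytes at offsets 14..15: 21 5C.
Little-endian stores the least-significant byte at the lowest address.
Reassemble most-significant byte first: 5C 21 → 0x5C21.
0x5C21 = 23585.

23585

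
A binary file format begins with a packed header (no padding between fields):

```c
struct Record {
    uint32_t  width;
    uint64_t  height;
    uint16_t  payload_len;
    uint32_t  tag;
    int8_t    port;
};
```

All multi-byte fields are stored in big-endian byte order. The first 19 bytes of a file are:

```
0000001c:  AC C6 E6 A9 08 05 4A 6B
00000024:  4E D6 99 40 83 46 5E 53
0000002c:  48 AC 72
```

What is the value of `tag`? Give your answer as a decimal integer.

`tag` follows `width` (4 B), `height` (8 B), `payload_len` (2 B), so it starts at offset 4 + 8 + 2 = 14 and occupies 4 bytes.
Bytes at offsets 14..17: 5E 53 48 AC.
Big-endian stores the most-significant byte at the lowest address.
The bytes are already most-significant first: 0x5E5348AC.
0x5E5348AC = 1582516396.

1582516396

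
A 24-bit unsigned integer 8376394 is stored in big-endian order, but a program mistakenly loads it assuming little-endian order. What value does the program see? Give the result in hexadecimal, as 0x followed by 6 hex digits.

0x4AD07F

8376394 in 24-bit hexadecimal is 0x7FD04A.
Stored big-endian, the bytes at ascending addresses are 7F D0 4A.
Read back as little-endian, the first byte is least significant, giving 0x4AD07F.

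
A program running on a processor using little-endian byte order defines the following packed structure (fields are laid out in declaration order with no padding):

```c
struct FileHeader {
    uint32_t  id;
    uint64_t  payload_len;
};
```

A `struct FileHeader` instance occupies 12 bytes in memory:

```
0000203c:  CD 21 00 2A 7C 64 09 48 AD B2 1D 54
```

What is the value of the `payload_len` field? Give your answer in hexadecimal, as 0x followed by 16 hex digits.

0x541DB2AD4809647C

`payload_len` follows `id` (4 bytes), so it starts at byte offset 4 and occupies 8 bytes.
Bytes at offsets 4..11: 7C 64 09 48 AD B2 1D 54.
Little-endian stores the least-significant byte at the lowest address.
Reassemble most-significant byte first: 54 1D B2 AD 48 09 64 7C → 0x541DB2AD4809647C.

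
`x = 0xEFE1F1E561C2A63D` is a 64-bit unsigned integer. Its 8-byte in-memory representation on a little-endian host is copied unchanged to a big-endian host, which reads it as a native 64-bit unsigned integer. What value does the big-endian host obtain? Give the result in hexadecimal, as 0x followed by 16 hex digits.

Stored little-endian, the bytes at ascending addresses are 3D A6 C2 61 E5 F1 E1 EF.
Read back as big-endian, the last byte is least significant, giving 0x3DA6C261E5F1E1EF.

0x3DA6C261E5F1E1EF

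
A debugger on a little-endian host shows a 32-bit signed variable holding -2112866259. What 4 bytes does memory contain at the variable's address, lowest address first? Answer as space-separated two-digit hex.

2D 38 10 82

Two's complement of -2112866259 in 32 bits: 2112866259 = 0x7DEFC7D3; invert → 0x8210382C; add 1 → 0x8210382D.
Split into bytes (most-significant first): 82 10 38 2D.
In little-endian order the low byte comes first in memory.
So at ascending addresses the bytes are 2D 38 10 82.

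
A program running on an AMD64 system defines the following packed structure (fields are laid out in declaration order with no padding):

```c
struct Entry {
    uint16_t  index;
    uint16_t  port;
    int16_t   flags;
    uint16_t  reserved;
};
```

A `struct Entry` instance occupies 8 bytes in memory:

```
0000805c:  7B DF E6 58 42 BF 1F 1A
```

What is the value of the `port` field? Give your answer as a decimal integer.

22758

`port` follows `index` (2 bytes), so it starts at byte offset 2 and occupies 2 bytes.
Bytes at offsets 2..3: E6 58.
In little-endian order the low byte comes first in memory.
Reassemble most-significant byte first: 58 E6 → 0x58E6.
0x58E6 = 22758.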